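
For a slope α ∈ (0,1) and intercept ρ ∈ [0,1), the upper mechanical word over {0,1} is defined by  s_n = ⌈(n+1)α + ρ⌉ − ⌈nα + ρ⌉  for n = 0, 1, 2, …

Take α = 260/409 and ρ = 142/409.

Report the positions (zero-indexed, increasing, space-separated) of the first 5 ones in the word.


1 2 4 5 7

n=0: ⌈402/409⌉−⌈142/409⌉ = 1−1 = 0
n=1: ⌈662/409⌉−⌈402/409⌉ = 2−1 = 1  ← one
n=2: ⌈922/409⌉−⌈662/409⌉ = 3−2 = 1  ← one
n=3: ⌈1182/409⌉−⌈922/409⌉ = 3−3 = 0
n=4: ⌈1442/409⌉−⌈1182/409⌉ = 4−3 = 1  ← one
n=5: ⌈1702/409⌉−⌈1442/409⌉ = 5−4 = 1  ← one
n=6: ⌈1962/409⌉−⌈1702/409⌉ = 5−5 = 0
n=7: ⌈2222/409⌉−⌈1962/409⌉ = 6−5 = 1  ← one
positions of the first 5 ones: 1 2 4 5 7


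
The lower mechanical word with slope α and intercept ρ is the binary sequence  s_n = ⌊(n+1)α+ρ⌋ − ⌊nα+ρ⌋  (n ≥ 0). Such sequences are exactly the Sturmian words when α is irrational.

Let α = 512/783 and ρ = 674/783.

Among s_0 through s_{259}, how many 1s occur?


170

#1s = Σ_{n=0}^{259} s_n = Σ_{n=0}^{259} (⌊(n+1)α+ρ⌋ − ⌊nα+ρ⌋)
the sum telescopes: every ⌊nα+ρ⌋ with 0 < n < 260 appears once with + and once with −, leaving ⌊260α+ρ⌋ − ⌊0·α+ρ⌋
260α + ρ = (260·512 + 674) / 783 = 133794/783
ρ = 674/783
⌊133794/783⌋ = 170,  ⌊674/783⌋ = 0
#1s = 170 − 0 = 170


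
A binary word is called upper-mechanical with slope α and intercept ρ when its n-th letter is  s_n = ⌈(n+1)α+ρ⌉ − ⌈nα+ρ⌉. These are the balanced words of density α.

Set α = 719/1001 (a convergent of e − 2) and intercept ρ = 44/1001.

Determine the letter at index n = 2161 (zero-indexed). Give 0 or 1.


(n+1)α + ρ = (2162·719 + 44) / 1001 = 1554522/1001
nα + ρ     = (2161·719 + 44) / 1001 = 1553803/1001
⌈1554522/1001⌉ = 1553,  ⌈1553803/1001⌉ = 1553
s_{2161} = 1553 − 1553 = 0

0


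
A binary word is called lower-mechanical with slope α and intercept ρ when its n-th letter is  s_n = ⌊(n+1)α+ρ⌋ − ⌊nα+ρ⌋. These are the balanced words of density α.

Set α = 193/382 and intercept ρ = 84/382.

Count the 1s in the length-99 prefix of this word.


50

#1s = Σ_{n=0}^{98} s_n = Σ_{n=0}^{98} (⌊(n+1)α+ρ⌋ − ⌊nα+ρ⌋)
the sum telescopes: every ⌊nα+ρ⌋ with 0 < n < 99 appears once with + and once with −, leaving ⌊99α+ρ⌋ − ⌊0·α+ρ⌋
99α + ρ = (99·193 + 84) / 382 = 19191/382
ρ = 84/382
⌊19191/382⌋ = 50,  ⌊84/382⌋ = 0
#1s = 50 − 0 = 50


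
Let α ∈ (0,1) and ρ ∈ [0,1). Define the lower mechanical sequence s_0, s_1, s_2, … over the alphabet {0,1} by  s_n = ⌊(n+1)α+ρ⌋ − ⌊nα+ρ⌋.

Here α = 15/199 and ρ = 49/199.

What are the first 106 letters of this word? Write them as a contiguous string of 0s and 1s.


0000000001000000000000010000000000001000000000000100000000000001000000000000100000000000010000000000001000

n=0: ⌊(1·15+49)/199⌋ − ⌊(0·15+49)/199⌋ = ⌊64/199⌋ − ⌊49/199⌋ = 0 − 0 = 0
n=1: ⌊(2·15+49)/199⌋ − ⌊(1·15+49)/199⌋ = ⌊79/199⌋ − ⌊64/199⌋ = 0 − 0 = 0
n=2: ⌊(3·15+49)/199⌋ − ⌊(2·15+49)/199⌋ = ⌊94/199⌋ − ⌊79/199⌋ = 0 − 0 = 0
n=3: ⌊(4·15+49)/199⌋ − ⌊(3·15+49)/199⌋ = ⌊109/199⌋ − ⌊94/199⌋ = 0 − 0 = 0
n=4: ⌊(5·15+49)/199⌋ − ⌊(4·15+49)/199⌋ = ⌊124/199⌋ − ⌊109/199⌋ = 0 − 0 = 0
n=5: ⌊(6·15+49)/199⌋ − ⌊(5·15+49)/199⌋ = ⌊139/199⌋ − ⌊124/199⌋ = 0 − 0 = 0
n=6: ⌊(7·15+49)/199⌋ − ⌊(6·15+49)/199⌋ = ⌊154/199⌋ − ⌊139/199⌋ = 0 − 0 = 0
n=7: ⌊(8·15+49)/199⌋ − ⌊(7·15+49)/199⌋ = ⌊169/199⌋ − ⌊154/199⌋ = 0 − 0 = 0
n=8: ⌊(9·15+49)/199⌋ − ⌊(8·15+49)/199⌋ = ⌊184/199⌋ − ⌊169/199⌋ = 0 − 0 = 0
n=9: ⌊(10·15+49)/199⌋ − ⌊(9·15+49)/199⌋ = ⌊199/199⌋ − ⌊184/199⌋ = 1 − 0 = 1
n=10: ⌊(11·15+49)/199⌋ − ⌊(10·15+49)/199⌋ = ⌊214/199⌋ − ⌊199/199⌋ = 1 − 1 = 0
n=11: ⌊(12·15+49)/199⌋ − ⌊(11·15+49)/199⌋ = ⌊229/199⌋ − ⌊214/199⌋ = 1 − 1 = 0
n=12: ⌊(13·15+49)/199⌋ − ⌊(12·15+49)/199⌋ = ⌊244/199⌋ − ⌊229/199⌋ = 1 − 1 = 0
n=13: ⌊(14·15+49)/199⌋ − ⌊(13·15+49)/199⌋ = ⌊259/199⌋ − ⌊244/199⌋ = 1 − 1 = 0
n=14: ⌊(15·15+49)/199⌋ − ⌊(14·15+49)/199⌋ = ⌊274/199⌋ − ⌊259/199⌋ = 1 − 1 = 0
n=15: ⌊(16·15+49)/199⌋ − ⌊(15·15+49)/199⌋ = ⌊289/199⌋ − ⌊274/199⌋ = 1 − 1 = 0
n=16: ⌊(17·15+49)/199⌋ − ⌊(16·15+49)/199⌋ = ⌊304/199⌋ − ⌊289/199⌋ = 1 − 1 = 0
n=17: ⌊(18·15+49)/199⌋ − ⌊(17·15+49)/199⌋ = ⌊319/199⌋ − ⌊304/199⌋ = 1 − 1 = 0
n=18: ⌊(19·15+49)/199⌋ − ⌊(18·15+49)/199⌋ = ⌊334/199⌋ − ⌊319/199⌋ = 1 − 1 = 0
n=19: ⌊(20·15+49)/199⌋ − ⌊(19·15+49)/199⌋ = ⌊349/199⌋ − ⌊334/199⌋ = 1 − 1 = 0
n=20: ⌊(21·15+49)/199⌋ − ⌊(20·15+49)/199⌋ = ⌊364/199⌋ − ⌊349/199⌋ = 1 − 1 = 0
n=21: ⌊(22·15+49)/199⌋ − ⌊(21·15+49)/199⌋ = ⌊379/199⌋ − ⌊364/199⌋ = 1 − 1 = 0
n=22: ⌊(23·15+49)/199⌋ − ⌊(22·15+49)/199⌋ = ⌊394/199⌋ − ⌊379/199⌋ = 1 − 1 = 0
n=23: ⌊(24·15+49)/199⌋ − ⌊(23·15+49)/199⌋ = ⌊409/199⌋ − ⌊394/199⌋ = 2 − 1 = 1
n=24: ⌊(25·15+49)/199⌋ − ⌊(24·15+49)/199⌋ = ⌊424/199⌋ − ⌊409/199⌋ = 2 − 2 = 0
n=25: ⌊(26·15+49)/199⌋ − ⌊(25·15+49)/199⌋ = ⌊439/199⌋ − ⌊424/199⌋ = 2 − 2 = 0
n=26: ⌊(27·15+49)/199⌋ − ⌊(26·15+49)/199⌋ = ⌊454/199⌋ − ⌊439/199⌋ = 2 − 2 = 0
n=27: ⌊(28·15+49)/199⌋ − ⌊(27·15+49)/199⌋ = ⌊469/199⌋ − ⌊454/199⌋ = 2 − 2 = 0
n=28: ⌊(29·15+49)/199⌋ − ⌊(28·15+49)/199⌋ = ⌊484/199⌋ − ⌊469/199⌋ = 2 − 2 = 0
n=29: ⌊(30·15+49)/199⌋ − ⌊(29·15+49)/199⌋ = ⌊499/199⌋ − ⌊484/199⌋ = 2 − 2 = 0
n=30: ⌊(31·15+49)/199⌋ − ⌊(30·15+49)/199⌋ = ⌊514/199⌋ − ⌊499/199⌋ = 2 − 2 = 0
n=31: ⌊(32·15+49)/199⌋ − ⌊(31·15+49)/199⌋ = ⌊529/199⌋ − ⌊514/199⌋ = 2 − 2 = 0
n=32: ⌊(33·15+49)/199⌋ − ⌊(32·15+49)/199⌋ = ⌊544/199⌋ − ⌊529/199⌋ = 2 − 2 = 0
n=33: ⌊(34·15+49)/199⌋ − ⌊(33·15+49)/199⌋ = ⌊559/199⌋ − ⌊544/199⌋ = 2 − 2 = 0
n=34: ⌊(35·15+49)/199⌋ − ⌊(34·15+49)/199⌋ = ⌊574/199⌋ − ⌊559/199⌋ = 2 − 2 = 0
n=35: ⌊(36·15+49)/199⌋ − ⌊(35·15+49)/199⌋ = ⌊589/199⌋ − ⌊574/199⌋ = 2 − 2 = 0
n=36: ⌊(37·15+49)/199⌋ − ⌊(36·15+49)/199⌋ = ⌊604/199⌋ − ⌊589/199⌋ = 3 − 2 = 1
n=37: ⌊(38·15+49)/199⌋ − ⌊(37·15+49)/199⌋ = ⌊619/199⌋ − ⌊604/199⌋ = 3 − 3 = 0
n=38: ⌊(39·15+49)/199⌋ − ⌊(38·15+49)/199⌋ = ⌊634/199⌋ − ⌊619/199⌋ = 3 − 3 = 0
n=39: ⌊(40·15+49)/199⌋ − ⌊(39·15+49)/199⌋ = ⌊649/199⌋ − ⌊634/199⌋ = 3 − 3 = 0
n=40: ⌊(41·15+49)/199⌋ − ⌊(40·15+49)/199⌋ = ⌊664/199⌋ − ⌊649/199⌋ = 3 − 3 = 0
n=41: ⌊(42·15+49)/199⌋ − ⌊(41·15+49)/199⌋ = ⌊679/199⌋ − ⌊664/199⌋ = 3 − 3 = 0
n=42: ⌊(43·15+49)/199⌋ − ⌊(42·15+49)/199⌋ = ⌊694/199⌋ − ⌊679/199⌋ = 3 − 3 = 0
n=43: ⌊(44·15+49)/199⌋ − ⌊(43·15+49)/199⌋ = ⌊709/199⌋ − ⌊694/199⌋ = 3 − 3 = 0
n=44: ⌊(45·15+49)/199⌋ − ⌊(44·15+49)/199⌋ = ⌊724/199⌋ − ⌊709/199⌋ = 3 − 3 = 0
n=45: ⌊(46·15+49)/199⌋ − ⌊(45·15+49)/199⌋ = ⌊739/199⌋ − ⌊724/199⌋ = 3 − 3 = 0
n=46: ⌊(47·15+49)/199⌋ − ⌊(46·15+49)/199⌋ = ⌊754/199⌋ − ⌊739/199⌋ = 3 − 3 = 0
n=47: ⌊(48·15+49)/199⌋ − ⌊(47·15+49)/199⌋ = ⌊769/199⌋ − ⌊754/199⌋ = 3 − 3 = 0
n=48: ⌊(49·15+49)/199⌋ − ⌊(48·15+49)/199⌋ = ⌊784/199⌋ − ⌊769/199⌋ = 3 − 3 = 0
n=49: ⌊(50·15+49)/199⌋ − ⌊(49·15+49)/199⌋ = ⌊799/199⌋ − ⌊784/199⌋ = 4 − 3 = 1
n=50: ⌊(51·15+49)/199⌋ − ⌊(50·15+49)/199⌋ = ⌊814/199⌋ − ⌊799/199⌋ = 4 − 4 = 0
n=51: ⌊(52·15+49)/199⌋ − ⌊(51·15+49)/199⌋ = ⌊829/199⌋ − ⌊814/199⌋ = 4 − 4 = 0
n=52: ⌊(53·15+49)/199⌋ − ⌊(52·15+49)/199⌋ = ⌊844/199⌋ − ⌊829/199⌋ = 4 − 4 = 0
n=53: ⌊(54·15+49)/199⌋ − ⌊(53·15+49)/199⌋ = ⌊859/199⌋ − ⌊844/199⌋ = 4 − 4 = 0
n=54: ⌊(55·15+49)/199⌋ − ⌊(54·15+49)/199⌋ = ⌊874/199⌋ − ⌊859/199⌋ = 4 − 4 = 0
n=55: ⌊(56·15+49)/199⌋ − ⌊(55·15+49)/199⌋ = ⌊889/199⌋ − ⌊874/199⌋ = 4 − 4 = 0
n=56: ⌊(57·15+49)/199⌋ − ⌊(56·15+49)/199⌋ = ⌊904/199⌋ − ⌊889/199⌋ = 4 − 4 = 0
n=57: ⌊(58·15+49)/199⌋ − ⌊(57·15+49)/199⌋ = ⌊919/199⌋ − ⌊904/199⌋ = 4 − 4 = 0
n=58: ⌊(59·15+49)/199⌋ − ⌊(58·15+49)/199⌋ = ⌊934/199⌋ − ⌊919/199⌋ = 4 − 4 = 0
n=59: ⌊(60·15+49)/199⌋ − ⌊(59·15+49)/199⌋ = ⌊949/199⌋ − ⌊934/199⌋ = 4 − 4 = 0
n=60: ⌊(61·15+49)/199⌋ − ⌊(60·15+49)/199⌋ = ⌊964/199⌋ − ⌊949/199⌋ = 4 − 4 = 0
n=61: ⌊(62·15+49)/199⌋ − ⌊(61·15+49)/199⌋ = ⌊979/199⌋ − ⌊964/199⌋ = 4 − 4 = 0
n=62: ⌊(63·15+49)/199⌋ − ⌊(62·15+49)/199⌋ = ⌊994/199⌋ − ⌊979/199⌋ = 4 − 4 = 0
n=63: ⌊(64·15+49)/199⌋ − ⌊(63·15+49)/199⌋ = ⌊1009/199⌋ − ⌊994/199⌋ = 5 − 4 = 1
n=64: ⌊(65·15+49)/199⌋ − ⌊(64·15+49)/199⌋ = ⌊1024/199⌋ − ⌊1009/199⌋ = 5 − 5 = 0
n=65: ⌊(66·15+49)/199⌋ − ⌊(65·15+49)/199⌋ = ⌊1039/199⌋ − ⌊1024/199⌋ = 5 − 5 = 0
n=66: ⌊(67·15+49)/199⌋ − ⌊(66·15+49)/199⌋ = ⌊1054/199⌋ − ⌊1039/199⌋ = 5 − 5 = 0
n=67: ⌊(68·15+49)/199⌋ − ⌊(67·15+49)/199⌋ = ⌊1069/199⌋ − ⌊1054/199⌋ = 5 − 5 = 0
n=68: ⌊(69·15+49)/199⌋ − ⌊(68·15+49)/199⌋ = ⌊1084/199⌋ − ⌊1069/199⌋ = 5 − 5 = 0
n=69: ⌊(70·15+49)/199⌋ − ⌊(69·15+49)/199⌋ = ⌊1099/199⌋ − ⌊1084/199⌋ = 5 − 5 = 0
n=70: ⌊(71·15+49)/199⌋ − ⌊(70·15+49)/199⌋ = ⌊1114/199⌋ − ⌊1099/199⌋ = 5 − 5 = 0
n=71: ⌊(72·15+49)/199⌋ − ⌊(71·15+49)/199⌋ = ⌊1129/199⌋ − ⌊1114/199⌋ = 5 − 5 = 0
n=72: ⌊(73·15+49)/199⌋ − ⌊(72·15+49)/199⌋ = ⌊1144/199⌋ − ⌊1129/199⌋ = 5 − 5 = 0
n=73: ⌊(74·15+49)/199⌋ − ⌊(73·15+49)/199⌋ = ⌊1159/199⌋ − ⌊1144/199⌋ = 5 − 5 = 0
n=74: ⌊(75·15+49)/199⌋ − ⌊(74·15+49)/199⌋ = ⌊1174/199⌋ − ⌊1159/199⌋ = 5 − 5 = 0
n=75: ⌊(76·15+49)/199⌋ − ⌊(75·15+49)/199⌋ = ⌊1189/199⌋ − ⌊1174/199⌋ = 5 − 5 = 0
n=76: ⌊(77·15+49)/199⌋ − ⌊(76·15+49)/199⌋ = ⌊1204/199⌋ − ⌊1189/199⌋ = 6 − 5 = 1
n=77: ⌊(78·15+49)/199⌋ − ⌊(77·15+49)/199⌋ = ⌊1219/199⌋ − ⌊1204/199⌋ = 6 − 6 = 0
n=78: ⌊(79·15+49)/199⌋ − ⌊(78·15+49)/199⌋ = ⌊1234/199⌋ − ⌊1219/199⌋ = 6 − 6 = 0
n=79: ⌊(80·15+49)/199⌋ − ⌊(79·15+49)/199⌋ = ⌊1249/199⌋ − ⌊1234/199⌋ = 6 − 6 = 0
n=80: ⌊(81·15+49)/199⌋ − ⌊(80·15+49)/199⌋ = ⌊1264/199⌋ − ⌊1249/199⌋ = 6 − 6 = 0
n=81: ⌊(82·15+49)/199⌋ − ⌊(81·15+49)/199⌋ = ⌊1279/199⌋ − ⌊1264/199⌋ = 6 − 6 = 0
n=82: ⌊(83·15+49)/199⌋ − ⌊(82·15+49)/199⌋ = ⌊1294/199⌋ − ⌊1279/199⌋ = 6 − 6 = 0
n=83: ⌊(84·15+49)/199⌋ − ⌊(83·15+49)/199⌋ = ⌊1309/199⌋ − ⌊1294/199⌋ = 6 − 6 = 0
n=84: ⌊(85·15+49)/199⌋ − ⌊(84·15+49)/199⌋ = ⌊1324/199⌋ − ⌊1309/199⌋ = 6 − 6 = 0
n=85: ⌊(86·15+49)/199⌋ − ⌊(85·15+49)/199⌋ = ⌊1339/199⌋ − ⌊1324/199⌋ = 6 − 6 = 0
n=86: ⌊(87·15+49)/199⌋ − ⌊(86·15+49)/199⌋ = ⌊1354/199⌋ − ⌊1339/199⌋ = 6 − 6 = 0
n=87: ⌊(88·15+49)/199⌋ − ⌊(87·15+49)/199⌋ = ⌊1369/199⌋ − ⌊1354/199⌋ = 6 − 6 = 0
n=88: ⌊(89·15+49)/199⌋ − ⌊(88·15+49)/199⌋ = ⌊1384/199⌋ − ⌊1369/199⌋ = 6 − 6 = 0
n=89: ⌊(90·15+49)/199⌋ − ⌊(89·15+49)/199⌋ = ⌊1399/199⌋ − ⌊1384/199⌋ = 7 − 6 = 1
n=90: ⌊(91·15+49)/199⌋ − ⌊(90·15+49)/199⌋ = ⌊1414/199⌋ − ⌊1399/199⌋ = 7 − 7 = 0
n=91: ⌊(92·15+49)/199⌋ − ⌊(91·15+49)/199⌋ = ⌊1429/199⌋ − ⌊1414/199⌋ = 7 − 7 = 0
n=92: ⌊(93·15+49)/199⌋ − ⌊(92·15+49)/199⌋ = ⌊1444/199⌋ − ⌊1429/199⌋ = 7 − 7 = 0
n=93: ⌊(94·15+49)/199⌋ − ⌊(93·15+49)/199⌋ = ⌊1459/199⌋ − ⌊1444/199⌋ = 7 − 7 = 0
n=94: ⌊(95·15+49)/199⌋ − ⌊(94·15+49)/199⌋ = ⌊1474/199⌋ − ⌊1459/199⌋ = 7 − 7 = 0
n=95: ⌊(96·15+49)/199⌋ − ⌊(95·15+49)/199⌋ = ⌊1489/199⌋ − ⌊1474/199⌋ = 7 − 7 = 0
n=96: ⌊(97·15+49)/199⌋ − ⌊(96·15+49)/199⌋ = ⌊1504/199⌋ − ⌊1489/199⌋ = 7 − 7 = 0
n=97: ⌊(98·15+49)/199⌋ − ⌊(97·15+49)/199⌋ = ⌊1519/199⌋ − ⌊1504/199⌋ = 7 − 7 = 0
n=98: ⌊(99·15+49)/199⌋ − ⌊(98·15+49)/199⌋ = ⌊1534/199⌋ − ⌊1519/199⌋ = 7 − 7 = 0
n=99: ⌊(100·15+49)/199⌋ − ⌊(99·15+49)/199⌋ = ⌊1549/199⌋ − ⌊1534/199⌋ = 7 − 7 = 0
n=100: ⌊(101·15+49)/199⌋ − ⌊(100·15+49)/199⌋ = ⌊1564/199⌋ − ⌊1549/199⌋ = 7 − 7 = 0
n=101: ⌊(102·15+49)/199⌋ − ⌊(101·15+49)/199⌋ = ⌊1579/199⌋ − ⌊1564/199⌋ = 7 − 7 = 0
n=102: ⌊(103·15+49)/199⌋ − ⌊(102·15+49)/199⌋ = ⌊1594/199⌋ − ⌊1579/199⌋ = 8 − 7 = 1
n=103: ⌊(104·15+49)/199⌋ − ⌊(103·15+49)/199⌋ = ⌊1609/199⌋ − ⌊1594/199⌋ = 8 − 8 = 0
n=104: ⌊(105·15+49)/199⌋ − ⌊(104·15+49)/199⌋ = ⌊1624/199⌋ − ⌊1609/199⌋ = 8 − 8 = 0
n=105: ⌊(106·15+49)/199⌋ − ⌊(105·15+49)/199⌋ = ⌊1639/199⌋ − ⌊1624/199⌋ = 8 − 8 = 0


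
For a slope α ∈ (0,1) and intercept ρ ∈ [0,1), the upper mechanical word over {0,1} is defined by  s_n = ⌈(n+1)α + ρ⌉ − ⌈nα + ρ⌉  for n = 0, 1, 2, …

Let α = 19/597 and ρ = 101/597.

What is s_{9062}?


(n+1)α + ρ = (9063·19 + 101) / 597 = 172298/597
nα + ρ     = (9062·19 + 101) / 597 = 172279/597
⌈172298/597⌉ = 289,  ⌈172279/597⌉ = 289
s_{9062} = 289 − 289 = 0

0


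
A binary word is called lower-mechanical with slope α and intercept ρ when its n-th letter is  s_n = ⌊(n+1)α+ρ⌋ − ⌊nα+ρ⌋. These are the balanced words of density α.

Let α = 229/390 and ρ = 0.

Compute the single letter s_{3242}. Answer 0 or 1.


(n+1)α + ρ = (3243·229) / 390 = 742647/390
nα + ρ     = (3242·229) / 390 = 742418/390
⌊742647/390⌋ = 1904,  ⌊742418/390⌋ = 1903
s_{3242} = 1904 − 1903 = 1

1


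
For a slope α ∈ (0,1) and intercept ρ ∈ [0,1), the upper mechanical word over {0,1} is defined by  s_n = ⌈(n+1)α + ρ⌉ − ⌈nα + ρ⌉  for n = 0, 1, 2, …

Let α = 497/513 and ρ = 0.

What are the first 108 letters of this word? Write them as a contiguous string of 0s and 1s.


111111111111111111111111111111110111111111111111111111111111111101111111111111111111111111111111011111111111

n=0: ⌈(1·497)/513⌉ − ⌈(0·497)/513⌉ = ⌈497/513⌉ − ⌈0/513⌉ = 1 − 0 = 1
n=1: ⌈(2·497)/513⌉ − ⌈(1·497)/513⌉ = ⌈994/513⌉ − ⌈497/513⌉ = 2 − 1 = 1
n=2: ⌈(3·497)/513⌉ − ⌈(2·497)/513⌉ = ⌈1491/513⌉ − ⌈994/513⌉ = 3 − 2 = 1
n=3: ⌈(4·497)/513⌉ − ⌈(3·497)/513⌉ = ⌈1988/513⌉ − ⌈1491/513⌉ = 4 − 3 = 1
n=4: ⌈(5·497)/513⌉ − ⌈(4·497)/513⌉ = ⌈2485/513⌉ − ⌈1988/513⌉ = 5 − 4 = 1
n=5: ⌈(6·497)/513⌉ − ⌈(5·497)/513⌉ = ⌈2982/513⌉ − ⌈2485/513⌉ = 6 − 5 = 1
n=6: ⌈(7·497)/513⌉ − ⌈(6·497)/513⌉ = ⌈3479/513⌉ − ⌈2982/513⌉ = 7 − 6 = 1
n=7: ⌈(8·497)/513⌉ − ⌈(7·497)/513⌉ = ⌈3976/513⌉ − ⌈3479/513⌉ = 8 − 7 = 1
n=8: ⌈(9·497)/513⌉ − ⌈(8·497)/513⌉ = ⌈4473/513⌉ − ⌈3976/513⌉ = 9 − 8 = 1
n=9: ⌈(10·497)/513⌉ − ⌈(9·497)/513⌉ = ⌈4970/513⌉ − ⌈4473/513⌉ = 10 − 9 = 1
n=10: ⌈(11·497)/513⌉ − ⌈(10·497)/513⌉ = ⌈5467/513⌉ − ⌈4970/513⌉ = 11 − 10 = 1
n=11: ⌈(12·497)/513⌉ − ⌈(11·497)/513⌉ = ⌈5964/513⌉ − ⌈5467/513⌉ = 12 − 11 = 1
n=12: ⌈(13·497)/513⌉ − ⌈(12·497)/513⌉ = ⌈6461/513⌉ − ⌈5964/513⌉ = 13 − 12 = 1
n=13: ⌈(14·497)/513⌉ − ⌈(13·497)/513⌉ = ⌈6958/513⌉ − ⌈6461/513⌉ = 14 − 13 = 1
n=14: ⌈(15·497)/513⌉ − ⌈(14·497)/513⌉ = ⌈7455/513⌉ − ⌈6958/513⌉ = 15 − 14 = 1
n=15: ⌈(16·497)/513⌉ − ⌈(15·497)/513⌉ = ⌈7952/513⌉ − ⌈7455/513⌉ = 16 − 15 = 1
n=16: ⌈(17·497)/513⌉ − ⌈(16·497)/513⌉ = ⌈8449/513⌉ − ⌈7952/513⌉ = 17 − 16 = 1
n=17: ⌈(18·497)/513⌉ − ⌈(17·497)/513⌉ = ⌈8946/513⌉ − ⌈8449/513⌉ = 18 − 17 = 1
n=18: ⌈(19·497)/513⌉ − ⌈(18·497)/513⌉ = ⌈9443/513⌉ − ⌈8946/513⌉ = 19 − 18 = 1
n=19: ⌈(20·497)/513⌉ − ⌈(19·497)/513⌉ = ⌈9940/513⌉ − ⌈9443/513⌉ = 20 − 19 = 1
n=20: ⌈(21·497)/513⌉ − ⌈(20·497)/513⌉ = ⌈10437/513⌉ − ⌈9940/513⌉ = 21 − 20 = 1
n=21: ⌈(22·497)/513⌉ − ⌈(21·497)/513⌉ = ⌈10934/513⌉ − ⌈10437/513⌉ = 22 − 21 = 1
n=22: ⌈(23·497)/513⌉ − ⌈(22·497)/513⌉ = ⌈11431/513⌉ − ⌈10934/513⌉ = 23 − 22 = 1
n=23: ⌈(24·497)/513⌉ − ⌈(23·497)/513⌉ = ⌈11928/513⌉ − ⌈11431/513⌉ = 24 − 23 = 1
n=24: ⌈(25·497)/513⌉ − ⌈(24·497)/513⌉ = ⌈12425/513⌉ − ⌈11928/513⌉ = 25 − 24 = 1
n=25: ⌈(26·497)/513⌉ − ⌈(25·497)/513⌉ = ⌈12922/513⌉ − ⌈12425/513⌉ = 26 − 25 = 1
n=26: ⌈(27·497)/513⌉ − ⌈(26·497)/513⌉ = ⌈13419/513⌉ − ⌈12922/513⌉ = 27 − 26 = 1
n=27: ⌈(28·497)/513⌉ − ⌈(27·497)/513⌉ = ⌈13916/513⌉ − ⌈13419/513⌉ = 28 − 27 = 1
n=28: ⌈(29·497)/513⌉ − ⌈(28·497)/513⌉ = ⌈14413/513⌉ − ⌈13916/513⌉ = 29 − 28 = 1
n=29: ⌈(30·497)/513⌉ − ⌈(29·497)/513⌉ = ⌈14910/513⌉ − ⌈14413/513⌉ = 30 − 29 = 1
n=30: ⌈(31·497)/513⌉ − ⌈(30·497)/513⌉ = ⌈15407/513⌉ − ⌈14910/513⌉ = 31 − 30 = 1
n=31: ⌈(32·497)/513⌉ − ⌈(31·497)/513⌉ = ⌈15904/513⌉ − ⌈15407/513⌉ = 32 − 31 = 1
n=32: ⌈(33·497)/513⌉ − ⌈(32·497)/513⌉ = ⌈16401/513⌉ − ⌈15904/513⌉ = 32 − 32 = 0
n=33: ⌈(34·497)/513⌉ − ⌈(33·497)/513⌉ = ⌈16898/513⌉ − ⌈16401/513⌉ = 33 − 32 = 1
n=34: ⌈(35·497)/513⌉ − ⌈(34·497)/513⌉ = ⌈17395/513⌉ − ⌈16898/513⌉ = 34 − 33 = 1
n=35: ⌈(36·497)/513⌉ − ⌈(35·497)/513⌉ = ⌈17892/513⌉ − ⌈17395/513⌉ = 35 − 34 = 1
n=36: ⌈(37·497)/513⌉ − ⌈(36·497)/513⌉ = ⌈18389/513⌉ − ⌈17892/513⌉ = 36 − 35 = 1
n=37: ⌈(38·497)/513⌉ − ⌈(37·497)/513⌉ = ⌈18886/513⌉ − ⌈18389/513⌉ = 37 − 36 = 1
n=38: ⌈(39·497)/513⌉ − ⌈(38·497)/513⌉ = ⌈19383/513⌉ − ⌈18886/513⌉ = 38 − 37 = 1
n=39: ⌈(40·497)/513⌉ − ⌈(39·497)/513⌉ = ⌈19880/513⌉ − ⌈19383/513⌉ = 39 − 38 = 1
n=40: ⌈(41·497)/513⌉ − ⌈(40·497)/513⌉ = ⌈20377/513⌉ − ⌈19880/513⌉ = 40 − 39 = 1
n=41: ⌈(42·497)/513⌉ − ⌈(41·497)/513⌉ = ⌈20874/513⌉ − ⌈20377/513⌉ = 41 − 40 = 1
n=42: ⌈(43·497)/513⌉ − ⌈(42·497)/513⌉ = ⌈21371/513⌉ − ⌈20874/513⌉ = 42 − 41 = 1
n=43: ⌈(44·497)/513⌉ − ⌈(43·497)/513⌉ = ⌈21868/513⌉ − ⌈21371/513⌉ = 43 − 42 = 1
n=44: ⌈(45·497)/513⌉ − ⌈(44·497)/513⌉ = ⌈22365/513⌉ − ⌈21868/513⌉ = 44 − 43 = 1
n=45: ⌈(46·497)/513⌉ − ⌈(45·497)/513⌉ = ⌈22862/513⌉ − ⌈22365/513⌉ = 45 − 44 = 1
n=46: ⌈(47·497)/513⌉ − ⌈(46·497)/513⌉ = ⌈23359/513⌉ − ⌈22862/513⌉ = 46 − 45 = 1
n=47: ⌈(48·497)/513⌉ − ⌈(47·497)/513⌉ = ⌈23856/513⌉ − ⌈23359/513⌉ = 47 − 46 = 1
n=48: ⌈(49·497)/513⌉ − ⌈(48·497)/513⌉ = ⌈24353/513⌉ − ⌈23856/513⌉ = 48 − 47 = 1
n=49: ⌈(50·497)/513⌉ − ⌈(49·497)/513⌉ = ⌈24850/513⌉ − ⌈24353/513⌉ = 49 − 48 = 1
n=50: ⌈(51·497)/513⌉ − ⌈(50·497)/513⌉ = ⌈25347/513⌉ − ⌈24850/513⌉ = 50 − 49 = 1
n=51: ⌈(52·497)/513⌉ − ⌈(51·497)/513⌉ = ⌈25844/513⌉ − ⌈25347/513⌉ = 51 − 50 = 1
n=52: ⌈(53·497)/513⌉ − ⌈(52·497)/513⌉ = ⌈26341/513⌉ − ⌈25844/513⌉ = 52 − 51 = 1
n=53: ⌈(54·497)/513⌉ − ⌈(53·497)/513⌉ = ⌈26838/513⌉ − ⌈26341/513⌉ = 53 − 52 = 1
n=54: ⌈(55·497)/513⌉ − ⌈(54·497)/513⌉ = ⌈27335/513⌉ − ⌈26838/513⌉ = 54 − 53 = 1
n=55: ⌈(56·497)/513⌉ − ⌈(55·497)/513⌉ = ⌈27832/513⌉ − ⌈27335/513⌉ = 55 − 54 = 1
n=56: ⌈(57·497)/513⌉ − ⌈(56·497)/513⌉ = ⌈28329/513⌉ − ⌈27832/513⌉ = 56 − 55 = 1
n=57: ⌈(58·497)/513⌉ − ⌈(57·497)/513⌉ = ⌈28826/513⌉ − ⌈28329/513⌉ = 57 − 56 = 1
n=58: ⌈(59·497)/513⌉ − ⌈(58·497)/513⌉ = ⌈29323/513⌉ − ⌈28826/513⌉ = 58 − 57 = 1
n=59: ⌈(60·497)/513⌉ − ⌈(59·497)/513⌉ = ⌈29820/513⌉ − ⌈29323/513⌉ = 59 − 58 = 1
n=60: ⌈(61·497)/513⌉ − ⌈(60·497)/513⌉ = ⌈30317/513⌉ − ⌈29820/513⌉ = 60 − 59 = 1
n=61: ⌈(62·497)/513⌉ − ⌈(61·497)/513⌉ = ⌈30814/513⌉ − ⌈30317/513⌉ = 61 − 60 = 1
n=62: ⌈(63·497)/513⌉ − ⌈(62·497)/513⌉ = ⌈31311/513⌉ − ⌈30814/513⌉ = 62 − 61 = 1
n=63: ⌈(64·497)/513⌉ − ⌈(63·497)/513⌉ = ⌈31808/513⌉ − ⌈31311/513⌉ = 63 − 62 = 1
n=64: ⌈(65·497)/513⌉ − ⌈(64·497)/513⌉ = ⌈32305/513⌉ − ⌈31808/513⌉ = 63 − 63 = 0
n=65: ⌈(66·497)/513⌉ − ⌈(65·497)/513⌉ = ⌈32802/513⌉ − ⌈32305/513⌉ = 64 − 63 = 1
n=66: ⌈(67·497)/513⌉ − ⌈(66·497)/513⌉ = ⌈33299/513⌉ − ⌈32802/513⌉ = 65 − 64 = 1
n=67: ⌈(68·497)/513⌉ − ⌈(67·497)/513⌉ = ⌈33796/513⌉ − ⌈33299/513⌉ = 66 − 65 = 1
n=68: ⌈(69·497)/513⌉ − ⌈(68·497)/513⌉ = ⌈34293/513⌉ − ⌈33796/513⌉ = 67 − 66 = 1
n=69: ⌈(70·497)/513⌉ − ⌈(69·497)/513⌉ = ⌈34790/513⌉ − ⌈34293/513⌉ = 68 − 67 = 1
n=70: ⌈(71·497)/513⌉ − ⌈(70·497)/513⌉ = ⌈35287/513⌉ − ⌈34790/513⌉ = 69 − 68 = 1
n=71: ⌈(72·497)/513⌉ − ⌈(71·497)/513⌉ = ⌈35784/513⌉ − ⌈35287/513⌉ = 70 − 69 = 1
n=72: ⌈(73·497)/513⌉ − ⌈(72·497)/513⌉ = ⌈36281/513⌉ − ⌈35784/513⌉ = 71 − 70 = 1
n=73: ⌈(74·497)/513⌉ − ⌈(73·497)/513⌉ = ⌈36778/513⌉ − ⌈36281/513⌉ = 72 − 71 = 1
n=74: ⌈(75·497)/513⌉ − ⌈(74·497)/513⌉ = ⌈37275/513⌉ − ⌈36778/513⌉ = 73 − 72 = 1
n=75: ⌈(76·497)/513⌉ − ⌈(75·497)/513⌉ = ⌈37772/513⌉ − ⌈37275/513⌉ = 74 − 73 = 1
n=76: ⌈(77·497)/513⌉ − ⌈(76·497)/513⌉ = ⌈38269/513⌉ − ⌈37772/513⌉ = 75 − 74 = 1
n=77: ⌈(78·497)/513⌉ − ⌈(77·497)/513⌉ = ⌈38766/513⌉ − ⌈38269/513⌉ = 76 − 75 = 1
n=78: ⌈(79·497)/513⌉ − ⌈(78·497)/513⌉ = ⌈39263/513⌉ − ⌈38766/513⌉ = 77 − 76 = 1
n=79: ⌈(80·497)/513⌉ − ⌈(79·497)/513⌉ = ⌈39760/513⌉ − ⌈39263/513⌉ = 78 − 77 = 1
n=80: ⌈(81·497)/513⌉ − ⌈(80·497)/513⌉ = ⌈40257/513⌉ − ⌈39760/513⌉ = 79 − 78 = 1
n=81: ⌈(82·497)/513⌉ − ⌈(81·497)/513⌉ = ⌈40754/513⌉ − ⌈40257/513⌉ = 80 − 79 = 1
n=82: ⌈(83·497)/513⌉ − ⌈(82·497)/513⌉ = ⌈41251/513⌉ − ⌈40754/513⌉ = 81 − 80 = 1
n=83: ⌈(84·497)/513⌉ − ⌈(83·497)/513⌉ = ⌈41748/513⌉ − ⌈41251/513⌉ = 82 − 81 = 1
n=84: ⌈(85·497)/513⌉ − ⌈(84·497)/513⌉ = ⌈42245/513⌉ − ⌈41748/513⌉ = 83 − 82 = 1
n=85: ⌈(86·497)/513⌉ − ⌈(85·497)/513⌉ = ⌈42742/513⌉ − ⌈42245/513⌉ = 84 − 83 = 1
n=86: ⌈(87·497)/513⌉ − ⌈(86·497)/513⌉ = ⌈43239/513⌉ − ⌈42742/513⌉ = 85 − 84 = 1
n=87: ⌈(88·497)/513⌉ − ⌈(87·497)/513⌉ = ⌈43736/513⌉ − ⌈43239/513⌉ = 86 − 85 = 1
n=88: ⌈(89·497)/513⌉ − ⌈(88·497)/513⌉ = ⌈44233/513⌉ − ⌈43736/513⌉ = 87 − 86 = 1
n=89: ⌈(90·497)/513⌉ − ⌈(89·497)/513⌉ = ⌈44730/513⌉ − ⌈44233/513⌉ = 88 − 87 = 1
n=90: ⌈(91·497)/513⌉ − ⌈(90·497)/513⌉ = ⌈45227/513⌉ − ⌈44730/513⌉ = 89 − 88 = 1
n=91: ⌈(92·497)/513⌉ − ⌈(91·497)/513⌉ = ⌈45724/513⌉ − ⌈45227/513⌉ = 90 − 89 = 1
n=92: ⌈(93·497)/513⌉ − ⌈(92·497)/513⌉ = ⌈46221/513⌉ − ⌈45724/513⌉ = 91 − 90 = 1
n=93: ⌈(94·497)/513⌉ − ⌈(93·497)/513⌉ = ⌈46718/513⌉ − ⌈46221/513⌉ = 92 − 91 = 1
n=94: ⌈(95·497)/513⌉ − ⌈(94·497)/513⌉ = ⌈47215/513⌉ − ⌈46718/513⌉ = 93 − 92 = 1
n=95: ⌈(96·497)/513⌉ − ⌈(95·497)/513⌉ = ⌈47712/513⌉ − ⌈47215/513⌉ = 94 − 93 = 1
n=96: ⌈(97·497)/513⌉ − ⌈(96·497)/513⌉ = ⌈48209/513⌉ − ⌈47712/513⌉ = 94 − 94 = 0
n=97: ⌈(98·497)/513⌉ − ⌈(97·497)/513⌉ = ⌈48706/513⌉ − ⌈48209/513⌉ = 95 − 94 = 1
n=98: ⌈(99·497)/513⌉ − ⌈(98·497)/513⌉ = ⌈49203/513⌉ − ⌈48706/513⌉ = 96 − 95 = 1
n=99: ⌈(100·497)/513⌉ − ⌈(99·497)/513⌉ = ⌈49700/513⌉ − ⌈49203/513⌉ = 97 − 96 = 1
n=100: ⌈(101·497)/513⌉ − ⌈(100·497)/513⌉ = ⌈50197/513⌉ − ⌈49700/513⌉ = 98 − 97 = 1
n=101: ⌈(102·497)/513⌉ − ⌈(101·497)/513⌉ = ⌈50694/513⌉ − ⌈50197/513⌉ = 99 − 98 = 1
n=102: ⌈(103·497)/513⌉ − ⌈(102·497)/513⌉ = ⌈51191/513⌉ − ⌈50694/513⌉ = 100 − 99 = 1
n=103: ⌈(104·497)/513⌉ − ⌈(103·497)/513⌉ = ⌈51688/513⌉ − ⌈51191/513⌉ = 101 − 100 = 1
n=104: ⌈(105·497)/513⌉ − ⌈(104·497)/513⌉ = ⌈52185/513⌉ − ⌈51688/513⌉ = 102 − 101 = 1
n=105: ⌈(106·497)/513⌉ − ⌈(105·497)/513⌉ = ⌈52682/513⌉ − ⌈52185/513⌉ = 103 − 102 = 1
n=106: ⌈(107·497)/513⌉ − ⌈(106·497)/513⌉ = ⌈53179/513⌉ − ⌈52682/513⌉ = 104 − 103 = 1
n=107: ⌈(108·497)/513⌉ − ⌈(107·497)/513⌉ = ⌈53676/513⌉ − ⌈53179/513⌉ = 105 − 104 = 1


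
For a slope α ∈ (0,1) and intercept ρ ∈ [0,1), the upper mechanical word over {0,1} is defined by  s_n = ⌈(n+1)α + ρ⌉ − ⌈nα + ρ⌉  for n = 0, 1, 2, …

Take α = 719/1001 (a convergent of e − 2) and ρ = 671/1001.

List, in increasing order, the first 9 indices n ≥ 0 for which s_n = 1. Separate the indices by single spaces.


n=0: ⌈1390/1001⌉−⌈671/1001⌉ = 2−1 = 1  ← one
n=1: ⌈2109/1001⌉−⌈1390/1001⌉ = 3−2 = 1  ← one
n=2: ⌈2828/1001⌉−⌈2109/1001⌉ = 3−3 = 0
n=3: ⌈3547/1001⌉−⌈2828/1001⌉ = 4−3 = 1  ← one
n=4: ⌈4266/1001⌉−⌈3547/1001⌉ = 5−4 = 1  ← one
n=5: ⌈4985/1001⌉−⌈4266/1001⌉ = 5−5 = 0
n=6: ⌈5704/1001⌉−⌈4985/1001⌉ = 6−5 = 1  ← one
n=7: ⌈6423/1001⌉−⌈5704/1001⌉ = 7−6 = 1  ← one
n=8: ⌈7142/1001⌉−⌈6423/1001⌉ = 8−7 = 1  ← one
n=9: ⌈7861/1001⌉−⌈7142/1001⌉ = 8−8 = 0
n=10: ⌈8580/1001⌉−⌈7861/1001⌉ = 9−8 = 1  ← one
n=11: ⌈9299/1001⌉−⌈8580/1001⌉ = 10−9 = 1  ← one
positions of the first 9 ones: 0 1 3 4 6 7 8 10 11

0 1 3 4 6 7 8 10 11


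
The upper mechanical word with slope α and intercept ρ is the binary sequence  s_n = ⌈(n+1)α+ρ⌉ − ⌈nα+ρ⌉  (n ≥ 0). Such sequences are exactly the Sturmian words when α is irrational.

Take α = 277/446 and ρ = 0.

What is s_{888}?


(n+1)α + ρ = (889·277) / 446 = 246253/446
nα + ρ     = (888·277) / 446 = 245976/446
⌈246253/446⌉ = 553,  ⌈245976/446⌉ = 552
s_{888} = 553 − 552 = 1

1


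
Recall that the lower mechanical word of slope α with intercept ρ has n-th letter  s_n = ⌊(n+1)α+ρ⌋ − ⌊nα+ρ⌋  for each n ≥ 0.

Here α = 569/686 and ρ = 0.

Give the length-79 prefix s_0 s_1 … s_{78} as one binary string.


0111101111101111101111101111101111101111101111011111011111011111011111011111011

n=0: ⌊(1·569)/686⌋ − ⌊(0·569)/686⌋ = ⌊569/686⌋ − ⌊0/686⌋ = 0 − 0 = 0
n=1: ⌊(2·569)/686⌋ − ⌊(1·569)/686⌋ = ⌊1138/686⌋ − ⌊569/686⌋ = 1 − 0 = 1
n=2: ⌊(3·569)/686⌋ − ⌊(2·569)/686⌋ = ⌊1707/686⌋ − ⌊1138/686⌋ = 2 − 1 = 1
n=3: ⌊(4·569)/686⌋ − ⌊(3·569)/686⌋ = ⌊2276/686⌋ − ⌊1707/686⌋ = 3 − 2 = 1
n=4: ⌊(5·569)/686⌋ − ⌊(4·569)/686⌋ = ⌊2845/686⌋ − ⌊2276/686⌋ = 4 − 3 = 1
n=5: ⌊(6·569)/686⌋ − ⌊(5·569)/686⌋ = ⌊3414/686⌋ − ⌊2845/686⌋ = 4 − 4 = 0
n=6: ⌊(7·569)/686⌋ − ⌊(6·569)/686⌋ = ⌊3983/686⌋ − ⌊3414/686⌋ = 5 − 4 = 1
n=7: ⌊(8·569)/686⌋ − ⌊(7·569)/686⌋ = ⌊4552/686⌋ − ⌊3983/686⌋ = 6 − 5 = 1
n=8: ⌊(9·569)/686⌋ − ⌊(8·569)/686⌋ = ⌊5121/686⌋ − ⌊4552/686⌋ = 7 − 6 = 1
n=9: ⌊(10·569)/686⌋ − ⌊(9·569)/686⌋ = ⌊5690/686⌋ − ⌊5121/686⌋ = 8 − 7 = 1
n=10: ⌊(11·569)/686⌋ − ⌊(10·569)/686⌋ = ⌊6259/686⌋ − ⌊5690/686⌋ = 9 − 8 = 1
n=11: ⌊(12·569)/686⌋ − ⌊(11·569)/686⌋ = ⌊6828/686⌋ − ⌊6259/686⌋ = 9 − 9 = 0
n=12: ⌊(13·569)/686⌋ − ⌊(12·569)/686⌋ = ⌊7397/686⌋ − ⌊6828/686⌋ = 10 − 9 = 1
n=13: ⌊(14·569)/686⌋ − ⌊(13·569)/686⌋ = ⌊7966/686⌋ − ⌊7397/686⌋ = 11 − 10 = 1
n=14: ⌊(15·569)/686⌋ − ⌊(14·569)/686⌋ = ⌊8535/686⌋ − ⌊7966/686⌋ = 12 − 11 = 1
n=15: ⌊(16·569)/686⌋ − ⌊(15·569)/686⌋ = ⌊9104/686⌋ − ⌊8535/686⌋ = 13 − 12 = 1
n=16: ⌊(17·569)/686⌋ − ⌊(16·569)/686⌋ = ⌊9673/686⌋ − ⌊9104/686⌋ = 14 − 13 = 1
n=17: ⌊(18·569)/686⌋ − ⌊(17·569)/686⌋ = ⌊10242/686⌋ − ⌊9673/686⌋ = 14 − 14 = 0
n=18: ⌊(19·569)/686⌋ − ⌊(18·569)/686⌋ = ⌊10811/686⌋ − ⌊10242/686⌋ = 15 − 14 = 1
n=19: ⌊(20·569)/686⌋ − ⌊(19·569)/686⌋ = ⌊11380/686⌋ − ⌊10811/686⌋ = 16 − 15 = 1
n=20: ⌊(21·569)/686⌋ − ⌊(20·569)/686⌋ = ⌊11949/686⌋ − ⌊11380/686⌋ = 17 − 16 = 1
n=21: ⌊(22·569)/686⌋ − ⌊(21·569)/686⌋ = ⌊12518/686⌋ − ⌊11949/686⌋ = 18 − 17 = 1
n=22: ⌊(23·569)/686⌋ − ⌊(22·569)/686⌋ = ⌊13087/686⌋ − ⌊12518/686⌋ = 19 − 18 = 1
n=23: ⌊(24·569)/686⌋ − ⌊(23·569)/686⌋ = ⌊13656/686⌋ − ⌊13087/686⌋ = 19 − 19 = 0
n=24: ⌊(25·569)/686⌋ − ⌊(24·569)/686⌋ = ⌊14225/686⌋ − ⌊13656/686⌋ = 20 − 19 = 1
n=25: ⌊(26·569)/686⌋ − ⌊(25·569)/686⌋ = ⌊14794/686⌋ − ⌊14225/686⌋ = 21 − 20 = 1
n=26: ⌊(27·569)/686⌋ − ⌊(26·569)/686⌋ = ⌊15363/686⌋ − ⌊14794/686⌋ = 22 − 21 = 1
n=27: ⌊(28·569)/686⌋ − ⌊(27·569)/686⌋ = ⌊15932/686⌋ − ⌊15363/686⌋ = 23 − 22 = 1
n=28: ⌊(29·569)/686⌋ − ⌊(28·569)/686⌋ = ⌊16501/686⌋ − ⌊15932/686⌋ = 24 − 23 = 1
n=29: ⌊(30·569)/686⌋ − ⌊(29·569)/686⌋ = ⌊17070/686⌋ − ⌊16501/686⌋ = 24 − 24 = 0
n=30: ⌊(31·569)/686⌋ − ⌊(30·569)/686⌋ = ⌊17639/686⌋ − ⌊17070/686⌋ = 25 − 24 = 1
n=31: ⌊(32·569)/686⌋ − ⌊(31·569)/686⌋ = ⌊18208/686⌋ − ⌊17639/686⌋ = 26 − 25 = 1
n=32: ⌊(33·569)/686⌋ − ⌊(32·569)/686⌋ = ⌊18777/686⌋ − ⌊18208/686⌋ = 27 − 26 = 1
n=33: ⌊(34·569)/686⌋ − ⌊(33·569)/686⌋ = ⌊19346/686⌋ − ⌊18777/686⌋ = 28 − 27 = 1
n=34: ⌊(35·569)/686⌋ − ⌊(34·569)/686⌋ = ⌊19915/686⌋ − ⌊19346/686⌋ = 29 − 28 = 1
n=35: ⌊(36·569)/686⌋ − ⌊(35·569)/686⌋ = ⌊20484/686⌋ − ⌊19915/686⌋ = 29 − 29 = 0
n=36: ⌊(37·569)/686⌋ − ⌊(36·569)/686⌋ = ⌊21053/686⌋ − ⌊20484/686⌋ = 30 − 29 = 1
n=37: ⌊(38·569)/686⌋ − ⌊(37·569)/686⌋ = ⌊21622/686⌋ − ⌊21053/686⌋ = 31 − 30 = 1
n=38: ⌊(39·569)/686⌋ − ⌊(38·569)/686⌋ = ⌊22191/686⌋ − ⌊21622/686⌋ = 32 − 31 = 1
n=39: ⌊(40·569)/686⌋ − ⌊(39·569)/686⌋ = ⌊22760/686⌋ − ⌊22191/686⌋ = 33 − 32 = 1
n=40: ⌊(41·569)/686⌋ − ⌊(40·569)/686⌋ = ⌊23329/686⌋ − ⌊22760/686⌋ = 34 − 33 = 1
n=41: ⌊(42·569)/686⌋ − ⌊(41·569)/686⌋ = ⌊23898/686⌋ − ⌊23329/686⌋ = 34 − 34 = 0
n=42: ⌊(43·569)/686⌋ − ⌊(42·569)/686⌋ = ⌊24467/686⌋ − ⌊23898/686⌋ = 35 − 34 = 1
n=43: ⌊(44·569)/686⌋ − ⌊(43·569)/686⌋ = ⌊25036/686⌋ − ⌊24467/686⌋ = 36 − 35 = 1
n=44: ⌊(45·569)/686⌋ − ⌊(44·569)/686⌋ = ⌊25605/686⌋ − ⌊25036/686⌋ = 37 − 36 = 1
n=45: ⌊(46·569)/686⌋ − ⌊(45·569)/686⌋ = ⌊26174/686⌋ − ⌊25605/686⌋ = 38 − 37 = 1
n=46: ⌊(47·569)/686⌋ − ⌊(46·569)/686⌋ = ⌊26743/686⌋ − ⌊26174/686⌋ = 38 − 38 = 0
n=47: ⌊(48·569)/686⌋ − ⌊(47·569)/686⌋ = ⌊27312/686⌋ − ⌊26743/686⌋ = 39 − 38 = 1
n=48: ⌊(49·569)/686⌋ − ⌊(48·569)/686⌋ = ⌊27881/686⌋ − ⌊27312/686⌋ = 40 − 39 = 1
n=49: ⌊(50·569)/686⌋ − ⌊(49·569)/686⌋ = ⌊28450/686⌋ − ⌊27881/686⌋ = 41 − 40 = 1
n=50: ⌊(51·569)/686⌋ − ⌊(50·569)/686⌋ = ⌊29019/686⌋ − ⌊28450/686⌋ = 42 − 41 = 1
n=51: ⌊(52·569)/686⌋ − ⌊(51·569)/686⌋ = ⌊29588/686⌋ − ⌊29019/686⌋ = 43 − 42 = 1
n=52: ⌊(53·569)/686⌋ − ⌊(52·569)/686⌋ = ⌊30157/686⌋ − ⌊29588/686⌋ = 43 − 43 = 0
n=53: ⌊(54·569)/686⌋ − ⌊(53·569)/686⌋ = ⌊30726/686⌋ − ⌊30157/686⌋ = 44 − 43 = 1
n=54: ⌊(55·569)/686⌋ − ⌊(54·569)/686⌋ = ⌊31295/686⌋ − ⌊30726/686⌋ = 45 − 44 = 1
n=55: ⌊(56·569)/686⌋ − ⌊(55·569)/686⌋ = ⌊31864/686⌋ − ⌊31295/686⌋ = 46 − 45 = 1
n=56: ⌊(57·569)/686⌋ − ⌊(56·569)/686⌋ = ⌊32433/686⌋ − ⌊31864/686⌋ = 47 − 46 = 1
n=57: ⌊(58·569)/686⌋ − ⌊(57·569)/686⌋ = ⌊33002/686⌋ − ⌊32433/686⌋ = 48 − 47 = 1
n=58: ⌊(59·569)/686⌋ − ⌊(58·569)/686⌋ = ⌊33571/686⌋ − ⌊33002/686⌋ = 48 − 48 = 0
n=59: ⌊(60·569)/686⌋ − ⌊(59·569)/686⌋ = ⌊34140/686⌋ − ⌊33571/686⌋ = 49 − 48 = 1
n=60: ⌊(61·569)/686⌋ − ⌊(60·569)/686⌋ = ⌊34709/686⌋ − ⌊34140/686⌋ = 50 − 49 = 1
n=61: ⌊(62·569)/686⌋ − ⌊(61·569)/686⌋ = ⌊35278/686⌋ − ⌊34709/686⌋ = 51 − 50 = 1
n=62: ⌊(63·569)/686⌋ − ⌊(62·569)/686⌋ = ⌊35847/686⌋ − ⌊35278/686⌋ = 52 − 51 = 1
n=63: ⌊(64·569)/686⌋ − ⌊(63·569)/686⌋ = ⌊36416/686⌋ − ⌊35847/686⌋ = 53 − 52 = 1
n=64: ⌊(65·569)/686⌋ − ⌊(64·569)/686⌋ = ⌊36985/686⌋ − ⌊36416/686⌋ = 53 − 53 = 0
n=65: ⌊(66·569)/686⌋ − ⌊(65·569)/686⌋ = ⌊37554/686⌋ − ⌊36985/686⌋ = 54 − 53 = 1
n=66: ⌊(67·569)/686⌋ − ⌊(66·569)/686⌋ = ⌊38123/686⌋ − ⌊37554/686⌋ = 55 − 54 = 1
n=67: ⌊(68·569)/686⌋ − ⌊(67·569)/686⌋ = ⌊38692/686⌋ − ⌊38123/686⌋ = 56 − 55 = 1
n=68: ⌊(69·569)/686⌋ − ⌊(68·569)/686⌋ = ⌊39261/686⌋ − ⌊38692/686⌋ = 57 − 56 = 1
n=69: ⌊(70·569)/686⌋ − ⌊(69·569)/686⌋ = ⌊39830/686⌋ − ⌊39261/686⌋ = 58 − 57 = 1
n=70: ⌊(71·569)/686⌋ − ⌊(70·569)/686⌋ = ⌊40399/686⌋ − ⌊39830/686⌋ = 58 − 58 = 0
n=71: ⌊(72·569)/686⌋ − ⌊(71·569)/686⌋ = ⌊40968/686⌋ − ⌊40399/686⌋ = 59 − 58 = 1
n=72: ⌊(73·569)/686⌋ − ⌊(72·569)/686⌋ = ⌊41537/686⌋ − ⌊40968/686⌋ = 60 − 59 = 1
n=73: ⌊(74·569)/686⌋ − ⌊(73·569)/686⌋ = ⌊42106/686⌋ − ⌊41537/686⌋ = 61 − 60 = 1
n=74: ⌊(75·569)/686⌋ − ⌊(74·569)/686⌋ = ⌊42675/686⌋ − ⌊42106/686⌋ = 62 − 61 = 1
n=75: ⌊(76·569)/686⌋ − ⌊(75·569)/686⌋ = ⌊43244/686⌋ − ⌊42675/686⌋ = 63 − 62 = 1
n=76: ⌊(77·569)/686⌋ − ⌊(76·569)/686⌋ = ⌊43813/686⌋ − ⌊43244/686⌋ = 63 − 63 = 0
n=77: ⌊(78·569)/686⌋ − ⌊(77·569)/686⌋ = ⌊44382/686⌋ − ⌊43813/686⌋ = 64 − 63 = 1
n=78: ⌊(79·569)/686⌋ − ⌊(78·569)/686⌋ = ⌊44951/686⌋ − ⌊44382/686⌋ = 65 − 64 = 1


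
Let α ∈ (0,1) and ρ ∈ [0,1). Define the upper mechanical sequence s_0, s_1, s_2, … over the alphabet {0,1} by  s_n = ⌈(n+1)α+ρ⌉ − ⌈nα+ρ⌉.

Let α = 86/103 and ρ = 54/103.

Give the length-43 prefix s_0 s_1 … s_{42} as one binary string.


1110111110111110111110111110111110111110111

n=0: ⌈(1·86+54)/103⌉ − ⌈(0·86+54)/103⌉ = ⌈140/103⌉ − ⌈54/103⌉ = 2 − 1 = 1
n=1: ⌈(2·86+54)/103⌉ − ⌈(1·86+54)/103⌉ = ⌈226/103⌉ − ⌈140/103⌉ = 3 − 2 = 1
n=2: ⌈(3·86+54)/103⌉ − ⌈(2·86+54)/103⌉ = ⌈312/103⌉ − ⌈226/103⌉ = 4 − 3 = 1
n=3: ⌈(4·86+54)/103⌉ − ⌈(3·86+54)/103⌉ = ⌈398/103⌉ − ⌈312/103⌉ = 4 − 4 = 0
n=4: ⌈(5·86+54)/103⌉ − ⌈(4·86+54)/103⌉ = ⌈484/103⌉ − ⌈398/103⌉ = 5 − 4 = 1
n=5: ⌈(6·86+54)/103⌉ − ⌈(5·86+54)/103⌉ = ⌈570/103⌉ − ⌈484/103⌉ = 6 − 5 = 1
n=6: ⌈(7·86+54)/103⌉ − ⌈(6·86+54)/103⌉ = ⌈656/103⌉ − ⌈570/103⌉ = 7 − 6 = 1
n=7: ⌈(8·86+54)/103⌉ − ⌈(7·86+54)/103⌉ = ⌈742/103⌉ − ⌈656/103⌉ = 8 − 7 = 1
n=8: ⌈(9·86+54)/103⌉ − ⌈(8·86+54)/103⌉ = ⌈828/103⌉ − ⌈742/103⌉ = 9 − 8 = 1
n=9: ⌈(10·86+54)/103⌉ − ⌈(9·86+54)/103⌉ = ⌈914/103⌉ − ⌈828/103⌉ = 9 − 9 = 0
n=10: ⌈(11·86+54)/103⌉ − ⌈(10·86+54)/103⌉ = ⌈1000/103⌉ − ⌈914/103⌉ = 10 − 9 = 1
n=11: ⌈(12·86+54)/103⌉ − ⌈(11·86+54)/103⌉ = ⌈1086/103⌉ − ⌈1000/103⌉ = 11 − 10 = 1
n=12: ⌈(13·86+54)/103⌉ − ⌈(12·86+54)/103⌉ = ⌈1172/103⌉ − ⌈1086/103⌉ = 12 − 11 = 1
n=13: ⌈(14·86+54)/103⌉ − ⌈(13·86+54)/103⌉ = ⌈1258/103⌉ − ⌈1172/103⌉ = 13 − 12 = 1
n=14: ⌈(15·86+54)/103⌉ − ⌈(14·86+54)/103⌉ = ⌈1344/103⌉ − ⌈1258/103⌉ = 14 − 13 = 1
n=15: ⌈(16·86+54)/103⌉ − ⌈(15·86+54)/103⌉ = ⌈1430/103⌉ − ⌈1344/103⌉ = 14 − 14 = 0
n=16: ⌈(17·86+54)/103⌉ − ⌈(16·86+54)/103⌉ = ⌈1516/103⌉ − ⌈1430/103⌉ = 15 − 14 = 1
n=17: ⌈(18·86+54)/103⌉ − ⌈(17·86+54)/103⌉ = ⌈1602/103⌉ − ⌈1516/103⌉ = 16 − 15 = 1
n=18: ⌈(19·86+54)/103⌉ − ⌈(18·86+54)/103⌉ = ⌈1688/103⌉ − ⌈1602/103⌉ = 17 − 16 = 1
n=19: ⌈(20·86+54)/103⌉ − ⌈(19·86+54)/103⌉ = ⌈1774/103⌉ − ⌈1688/103⌉ = 18 − 17 = 1
n=20: ⌈(21·86+54)/103⌉ − ⌈(20·86+54)/103⌉ = ⌈1860/103⌉ − ⌈1774/103⌉ = 19 − 18 = 1
n=21: ⌈(22·86+54)/103⌉ − ⌈(21·86+54)/103⌉ = ⌈1946/103⌉ − ⌈1860/103⌉ = 19 − 19 = 0
n=22: ⌈(23·86+54)/103⌉ − ⌈(22·86+54)/103⌉ = ⌈2032/103⌉ − ⌈1946/103⌉ = 20 − 19 = 1
n=23: ⌈(24·86+54)/103⌉ − ⌈(23·86+54)/103⌉ = ⌈2118/103⌉ − ⌈2032/103⌉ = 21 − 20 = 1
n=24: ⌈(25·86+54)/103⌉ − ⌈(24·86+54)/103⌉ = ⌈2204/103⌉ − ⌈2118/103⌉ = 22 − 21 = 1
n=25: ⌈(26·86+54)/103⌉ − ⌈(25·86+54)/103⌉ = ⌈2290/103⌉ − ⌈2204/103⌉ = 23 − 22 = 1
n=26: ⌈(27·86+54)/103⌉ − ⌈(26·86+54)/103⌉ = ⌈2376/103⌉ − ⌈2290/103⌉ = 24 − 23 = 1
n=27: ⌈(28·86+54)/103⌉ − ⌈(27·86+54)/103⌉ = ⌈2462/103⌉ − ⌈2376/103⌉ = 24 − 24 = 0
n=28: ⌈(29·86+54)/103⌉ − ⌈(28·86+54)/103⌉ = ⌈2548/103⌉ − ⌈2462/103⌉ = 25 − 24 = 1
n=29: ⌈(30·86+54)/103⌉ − ⌈(29·86+54)/103⌉ = ⌈2634/103⌉ − ⌈2548/103⌉ = 26 − 25 = 1
n=30: ⌈(31·86+54)/103⌉ − ⌈(30·86+54)/103⌉ = ⌈2720/103⌉ − ⌈2634/103⌉ = 27 − 26 = 1
n=31: ⌈(32·86+54)/103⌉ − ⌈(31·86+54)/103⌉ = ⌈2806/103⌉ − ⌈2720/103⌉ = 28 − 27 = 1
n=32: ⌈(33·86+54)/103⌉ − ⌈(32·86+54)/103⌉ = ⌈2892/103⌉ − ⌈2806/103⌉ = 29 − 28 = 1
n=33: ⌈(34·86+54)/103⌉ − ⌈(33·86+54)/103⌉ = ⌈2978/103⌉ − ⌈2892/103⌉ = 29 − 29 = 0
n=34: ⌈(35·86+54)/103⌉ − ⌈(34·86+54)/103⌉ = ⌈3064/103⌉ − ⌈2978/103⌉ = 30 − 29 = 1
n=35: ⌈(36·86+54)/103⌉ − ⌈(35·86+54)/103⌉ = ⌈3150/103⌉ − ⌈3064/103⌉ = 31 − 30 = 1
n=36: ⌈(37·86+54)/103⌉ − ⌈(36·86+54)/103⌉ = ⌈3236/103⌉ − ⌈3150/103⌉ = 32 − 31 = 1
n=37: ⌈(38·86+54)/103⌉ − ⌈(37·86+54)/103⌉ = ⌈3322/103⌉ − ⌈3236/103⌉ = 33 − 32 = 1
n=38: ⌈(39·86+54)/103⌉ − ⌈(38·86+54)/103⌉ = ⌈3408/103⌉ − ⌈3322/103⌉ = 34 − 33 = 1
n=39: ⌈(40·86+54)/103⌉ − ⌈(39·86+54)/103⌉ = ⌈3494/103⌉ − ⌈3408/103⌉ = 34 − 34 = 0
n=40: ⌈(41·86+54)/103⌉ − ⌈(40·86+54)/103⌉ = ⌈3580/103⌉ − ⌈3494/103⌉ = 35 − 34 = 1
n=41: ⌈(42·86+54)/103⌉ − ⌈(41·86+54)/103⌉ = ⌈3666/103⌉ − ⌈3580/103⌉ = 36 − 35 = 1
n=42: ⌈(43·86+54)/103⌉ − ⌈(42·86+54)/103⌉ = ⌈3752/103⌉ − ⌈3666/103⌉ = 37 − 36 = 1
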